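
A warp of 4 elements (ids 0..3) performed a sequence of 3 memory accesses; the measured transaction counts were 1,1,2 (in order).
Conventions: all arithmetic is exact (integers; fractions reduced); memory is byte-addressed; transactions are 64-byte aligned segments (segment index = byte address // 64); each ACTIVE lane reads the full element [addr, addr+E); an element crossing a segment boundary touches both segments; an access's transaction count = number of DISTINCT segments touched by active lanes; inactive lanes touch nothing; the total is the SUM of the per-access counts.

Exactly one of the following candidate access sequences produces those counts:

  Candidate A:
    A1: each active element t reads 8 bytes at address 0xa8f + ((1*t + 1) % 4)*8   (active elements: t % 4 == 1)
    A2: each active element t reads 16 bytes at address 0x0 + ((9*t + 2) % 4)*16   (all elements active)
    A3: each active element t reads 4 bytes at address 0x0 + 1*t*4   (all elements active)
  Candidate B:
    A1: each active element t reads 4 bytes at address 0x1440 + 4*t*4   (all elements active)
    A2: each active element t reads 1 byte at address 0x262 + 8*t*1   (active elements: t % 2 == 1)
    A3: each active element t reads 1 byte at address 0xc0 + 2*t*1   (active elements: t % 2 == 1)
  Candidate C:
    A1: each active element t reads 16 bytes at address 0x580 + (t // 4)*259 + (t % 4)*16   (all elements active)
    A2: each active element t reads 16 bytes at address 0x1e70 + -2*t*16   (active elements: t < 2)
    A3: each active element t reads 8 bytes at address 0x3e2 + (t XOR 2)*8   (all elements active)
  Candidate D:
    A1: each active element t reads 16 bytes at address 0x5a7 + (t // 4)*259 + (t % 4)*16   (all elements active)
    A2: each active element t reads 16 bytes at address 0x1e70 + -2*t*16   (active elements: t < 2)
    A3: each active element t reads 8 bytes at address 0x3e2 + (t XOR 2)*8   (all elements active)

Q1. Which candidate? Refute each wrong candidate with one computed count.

A: A3 gives 1 transaction, not 2
B: A3 gives 1 transaction, not 2
D: A1 gives 2 transactions, not 1
C: all counts match (1,1,2)

Answer: C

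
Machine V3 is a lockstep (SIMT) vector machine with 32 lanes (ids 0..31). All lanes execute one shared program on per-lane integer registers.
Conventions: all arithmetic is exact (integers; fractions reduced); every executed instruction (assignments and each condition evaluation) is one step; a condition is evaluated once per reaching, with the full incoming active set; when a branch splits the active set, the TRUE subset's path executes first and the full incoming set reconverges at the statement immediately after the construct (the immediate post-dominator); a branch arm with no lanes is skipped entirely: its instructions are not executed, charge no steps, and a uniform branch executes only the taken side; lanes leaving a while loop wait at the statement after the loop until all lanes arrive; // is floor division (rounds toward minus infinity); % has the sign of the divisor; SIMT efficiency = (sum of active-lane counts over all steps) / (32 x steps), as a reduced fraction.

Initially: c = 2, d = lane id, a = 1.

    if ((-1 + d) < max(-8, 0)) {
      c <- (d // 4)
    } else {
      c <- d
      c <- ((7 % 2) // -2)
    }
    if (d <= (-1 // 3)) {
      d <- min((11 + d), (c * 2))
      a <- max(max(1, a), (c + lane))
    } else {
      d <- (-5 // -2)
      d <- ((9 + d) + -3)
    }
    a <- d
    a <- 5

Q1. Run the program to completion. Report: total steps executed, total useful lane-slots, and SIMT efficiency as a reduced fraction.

Answer: 9 steps, 255 useful, 85/96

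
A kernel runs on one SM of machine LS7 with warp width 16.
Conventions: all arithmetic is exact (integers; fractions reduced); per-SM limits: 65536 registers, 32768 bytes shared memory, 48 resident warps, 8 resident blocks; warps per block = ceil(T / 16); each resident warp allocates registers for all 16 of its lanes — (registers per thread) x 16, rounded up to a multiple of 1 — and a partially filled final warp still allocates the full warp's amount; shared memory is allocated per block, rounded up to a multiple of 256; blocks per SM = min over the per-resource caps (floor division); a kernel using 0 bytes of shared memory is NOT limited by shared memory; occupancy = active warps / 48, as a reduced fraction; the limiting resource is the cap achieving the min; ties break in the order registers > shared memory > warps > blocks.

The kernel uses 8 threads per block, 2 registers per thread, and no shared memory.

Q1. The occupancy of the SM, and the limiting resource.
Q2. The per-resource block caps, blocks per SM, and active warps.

Answer: occupancy 1/6, limited by blocks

registers: 2048 blocks
shared memory: no limit (kernel uses none)
warps: 48 blocks
blocks: 8 blocks

Answer: 8 blocks, 8 active warps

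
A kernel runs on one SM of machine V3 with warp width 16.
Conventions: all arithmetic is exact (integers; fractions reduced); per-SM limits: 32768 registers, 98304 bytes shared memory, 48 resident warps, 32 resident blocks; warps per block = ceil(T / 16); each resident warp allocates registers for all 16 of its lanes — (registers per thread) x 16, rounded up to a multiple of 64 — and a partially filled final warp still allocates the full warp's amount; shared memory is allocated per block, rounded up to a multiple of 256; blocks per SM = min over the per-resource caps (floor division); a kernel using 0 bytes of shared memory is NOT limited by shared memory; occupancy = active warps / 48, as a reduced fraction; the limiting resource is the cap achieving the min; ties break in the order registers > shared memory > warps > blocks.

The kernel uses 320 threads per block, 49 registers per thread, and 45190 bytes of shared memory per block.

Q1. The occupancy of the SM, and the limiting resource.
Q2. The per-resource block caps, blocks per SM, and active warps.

Answer: occupancy 5/12, limited by registers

registers: 1 block
shared memory: 2 blocks
warps: 2 blocks
blocks: 32 blocks

Answer: 1 block, 20 active warps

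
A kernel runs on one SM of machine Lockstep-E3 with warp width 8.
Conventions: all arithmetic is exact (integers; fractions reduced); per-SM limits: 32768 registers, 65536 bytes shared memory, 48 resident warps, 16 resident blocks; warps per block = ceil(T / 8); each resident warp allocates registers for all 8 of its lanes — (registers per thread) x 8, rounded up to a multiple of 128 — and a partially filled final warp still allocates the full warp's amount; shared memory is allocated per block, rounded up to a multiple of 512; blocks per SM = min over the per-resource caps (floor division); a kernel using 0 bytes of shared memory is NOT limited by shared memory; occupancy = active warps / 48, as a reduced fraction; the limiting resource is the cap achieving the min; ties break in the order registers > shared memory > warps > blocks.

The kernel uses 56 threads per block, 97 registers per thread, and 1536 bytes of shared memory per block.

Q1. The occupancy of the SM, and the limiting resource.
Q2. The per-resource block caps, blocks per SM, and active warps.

Answer: occupancy 35/48, limited by registers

registers: 5 blocks
shared memory: 42 blocks
warps: 6 blocks
blocks: 16 blocks

Answer: 5 blocks, 35 active warps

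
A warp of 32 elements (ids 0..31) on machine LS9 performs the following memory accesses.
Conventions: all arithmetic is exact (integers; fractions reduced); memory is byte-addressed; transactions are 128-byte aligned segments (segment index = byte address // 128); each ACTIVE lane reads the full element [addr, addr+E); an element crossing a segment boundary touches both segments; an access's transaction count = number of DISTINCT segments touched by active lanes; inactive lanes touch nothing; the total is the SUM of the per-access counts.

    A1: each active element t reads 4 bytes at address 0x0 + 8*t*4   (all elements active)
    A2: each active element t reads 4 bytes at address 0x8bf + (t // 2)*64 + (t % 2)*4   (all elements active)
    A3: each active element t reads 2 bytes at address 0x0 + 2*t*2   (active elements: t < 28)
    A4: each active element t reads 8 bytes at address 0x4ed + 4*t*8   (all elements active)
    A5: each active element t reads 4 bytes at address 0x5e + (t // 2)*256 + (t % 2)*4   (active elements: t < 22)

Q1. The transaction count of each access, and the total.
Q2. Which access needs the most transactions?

A1: 8 transactions
A2: 9 transactions
A3: 1 transaction
A4: 9 transactions
A5: 11 transactions

Answer: 8,9,1,9,11; total 38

Answer: A5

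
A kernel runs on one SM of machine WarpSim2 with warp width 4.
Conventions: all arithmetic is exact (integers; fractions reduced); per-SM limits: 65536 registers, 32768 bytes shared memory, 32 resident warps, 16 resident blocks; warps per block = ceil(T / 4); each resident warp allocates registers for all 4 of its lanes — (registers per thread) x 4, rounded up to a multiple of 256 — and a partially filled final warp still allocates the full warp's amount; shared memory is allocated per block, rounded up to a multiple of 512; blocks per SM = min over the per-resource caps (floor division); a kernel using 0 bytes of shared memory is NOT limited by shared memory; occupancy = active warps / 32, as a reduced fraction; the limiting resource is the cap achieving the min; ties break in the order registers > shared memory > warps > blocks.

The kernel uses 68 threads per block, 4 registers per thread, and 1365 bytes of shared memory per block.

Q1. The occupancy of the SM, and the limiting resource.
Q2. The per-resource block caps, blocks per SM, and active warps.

Answer: occupancy 17/32, limited by warps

registers: 15 blocks
shared memory: 21 blocks
warps: 1 block
blocks: 16 blocks

Answer: 1 block, 17 active warps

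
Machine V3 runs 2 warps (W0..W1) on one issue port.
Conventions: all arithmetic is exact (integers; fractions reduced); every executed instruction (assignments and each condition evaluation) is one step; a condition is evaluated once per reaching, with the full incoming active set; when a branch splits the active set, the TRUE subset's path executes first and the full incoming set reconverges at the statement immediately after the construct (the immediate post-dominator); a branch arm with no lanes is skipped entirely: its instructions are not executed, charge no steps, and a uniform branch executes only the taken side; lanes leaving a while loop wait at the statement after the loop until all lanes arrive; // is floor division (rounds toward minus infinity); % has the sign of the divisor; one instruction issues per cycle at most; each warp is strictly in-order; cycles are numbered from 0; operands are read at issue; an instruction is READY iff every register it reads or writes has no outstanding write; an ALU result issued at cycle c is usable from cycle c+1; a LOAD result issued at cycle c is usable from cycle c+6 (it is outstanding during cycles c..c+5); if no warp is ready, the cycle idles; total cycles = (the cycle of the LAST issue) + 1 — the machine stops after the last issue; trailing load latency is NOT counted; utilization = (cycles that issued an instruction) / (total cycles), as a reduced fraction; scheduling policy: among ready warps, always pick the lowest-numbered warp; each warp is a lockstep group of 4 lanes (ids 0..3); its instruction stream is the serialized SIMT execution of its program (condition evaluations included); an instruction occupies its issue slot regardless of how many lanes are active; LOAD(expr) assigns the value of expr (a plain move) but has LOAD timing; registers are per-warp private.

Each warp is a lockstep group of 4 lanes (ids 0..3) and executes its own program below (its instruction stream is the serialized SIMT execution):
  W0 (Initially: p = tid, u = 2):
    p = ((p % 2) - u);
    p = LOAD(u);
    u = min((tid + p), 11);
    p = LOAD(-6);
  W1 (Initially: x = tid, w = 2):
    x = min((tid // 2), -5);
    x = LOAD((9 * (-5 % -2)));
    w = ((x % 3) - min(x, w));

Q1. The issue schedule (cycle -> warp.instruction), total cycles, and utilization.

cycle 0: W0.I0
cycle 1: W0.I1
cycle 2: W1.I0
cycle 3: W1.I1
cycle 4: idle
cycle 5: idle
cycle 6: idle
cycle 7: W0.I2
cycle 8: W0.I3
cycle 9: W1.I2

Answer: 10 cycles, utilization 7/10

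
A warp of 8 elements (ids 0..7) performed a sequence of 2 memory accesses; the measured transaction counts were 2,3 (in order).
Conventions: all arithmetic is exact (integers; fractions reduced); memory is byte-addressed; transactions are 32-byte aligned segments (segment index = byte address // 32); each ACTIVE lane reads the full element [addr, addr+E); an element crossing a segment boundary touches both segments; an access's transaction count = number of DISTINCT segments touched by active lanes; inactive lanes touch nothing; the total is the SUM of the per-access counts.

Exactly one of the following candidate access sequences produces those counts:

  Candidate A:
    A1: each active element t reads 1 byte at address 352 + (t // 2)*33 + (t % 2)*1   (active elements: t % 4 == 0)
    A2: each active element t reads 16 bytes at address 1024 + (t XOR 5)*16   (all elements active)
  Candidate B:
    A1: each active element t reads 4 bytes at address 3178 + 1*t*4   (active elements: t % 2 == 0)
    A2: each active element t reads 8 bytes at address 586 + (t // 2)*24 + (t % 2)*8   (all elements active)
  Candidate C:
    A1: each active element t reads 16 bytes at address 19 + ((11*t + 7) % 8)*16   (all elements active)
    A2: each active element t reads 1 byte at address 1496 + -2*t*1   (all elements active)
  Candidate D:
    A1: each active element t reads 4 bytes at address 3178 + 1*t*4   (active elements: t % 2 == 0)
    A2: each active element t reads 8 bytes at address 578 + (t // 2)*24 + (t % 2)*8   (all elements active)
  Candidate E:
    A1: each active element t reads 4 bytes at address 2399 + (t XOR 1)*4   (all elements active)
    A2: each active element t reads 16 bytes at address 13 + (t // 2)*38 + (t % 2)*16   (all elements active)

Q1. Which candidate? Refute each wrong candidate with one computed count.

A: A2 gives 4 transactions, not 3
B: A2 gives 4 transactions, not 3
C: A1 gives 5 transactions, not 2
E: A2 gives 5 transactions, not 3
D: all counts match (2,3)

Answer: D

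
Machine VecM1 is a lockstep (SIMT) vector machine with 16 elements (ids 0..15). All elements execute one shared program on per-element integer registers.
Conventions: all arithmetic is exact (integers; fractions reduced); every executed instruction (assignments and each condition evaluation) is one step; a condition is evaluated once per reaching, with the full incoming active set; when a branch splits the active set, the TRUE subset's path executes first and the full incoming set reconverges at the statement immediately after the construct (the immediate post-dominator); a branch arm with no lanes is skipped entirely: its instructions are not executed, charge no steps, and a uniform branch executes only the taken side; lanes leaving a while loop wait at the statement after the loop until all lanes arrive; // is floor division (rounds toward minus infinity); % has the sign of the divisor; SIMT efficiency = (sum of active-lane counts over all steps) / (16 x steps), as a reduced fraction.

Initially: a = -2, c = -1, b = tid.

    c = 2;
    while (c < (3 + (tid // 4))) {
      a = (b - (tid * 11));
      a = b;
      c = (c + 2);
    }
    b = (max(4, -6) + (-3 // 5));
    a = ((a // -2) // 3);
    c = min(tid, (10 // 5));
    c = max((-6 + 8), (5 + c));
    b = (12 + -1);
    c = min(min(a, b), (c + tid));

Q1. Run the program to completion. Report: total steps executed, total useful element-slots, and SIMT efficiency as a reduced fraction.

Answer: 16 steps, 224 useful, 7/8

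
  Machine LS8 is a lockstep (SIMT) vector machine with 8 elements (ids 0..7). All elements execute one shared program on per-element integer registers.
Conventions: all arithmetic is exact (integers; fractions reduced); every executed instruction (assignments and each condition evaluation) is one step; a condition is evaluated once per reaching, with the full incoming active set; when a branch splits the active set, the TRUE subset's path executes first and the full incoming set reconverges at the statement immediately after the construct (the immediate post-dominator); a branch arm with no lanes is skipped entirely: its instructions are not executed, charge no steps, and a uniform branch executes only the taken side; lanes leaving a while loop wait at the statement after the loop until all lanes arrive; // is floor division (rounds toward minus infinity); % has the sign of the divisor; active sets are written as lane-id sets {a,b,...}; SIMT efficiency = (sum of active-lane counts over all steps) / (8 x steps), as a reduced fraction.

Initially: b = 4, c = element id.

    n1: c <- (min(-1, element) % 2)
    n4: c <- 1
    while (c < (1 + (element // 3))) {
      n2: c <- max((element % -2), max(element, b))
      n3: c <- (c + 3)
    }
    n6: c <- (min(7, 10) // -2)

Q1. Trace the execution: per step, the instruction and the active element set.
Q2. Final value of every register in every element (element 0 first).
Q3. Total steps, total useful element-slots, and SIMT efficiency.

step 0: c <- (min(-1, element) % 2)  {0,1,2,3,4,5,6,7}
step 1: c <- 1                       {0,1,2,3,4,5,6,7}
step 2: eval (c < (1 + (element // 3))) {0,1,2,3,4,5,6,7}
step 3: c <- max((element % -2), max(element, b)) {3,4,5,6,7}
step 4: c <- (c + 3)                 {3,4,5,6,7}
step 5: eval (c < (1 + (element // 3))) {3,4,5,6,7}
step 6: c <- (min(7, 10) // -2)      {0,1,2,3,4,5,6,7}

Answer: 7 steps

b: 4,4,4,4,4,4,4,4
c: -4,-4,-4,-4,-4,-4,-4,-4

steps = 7; useful = 47; efficiency = 47/56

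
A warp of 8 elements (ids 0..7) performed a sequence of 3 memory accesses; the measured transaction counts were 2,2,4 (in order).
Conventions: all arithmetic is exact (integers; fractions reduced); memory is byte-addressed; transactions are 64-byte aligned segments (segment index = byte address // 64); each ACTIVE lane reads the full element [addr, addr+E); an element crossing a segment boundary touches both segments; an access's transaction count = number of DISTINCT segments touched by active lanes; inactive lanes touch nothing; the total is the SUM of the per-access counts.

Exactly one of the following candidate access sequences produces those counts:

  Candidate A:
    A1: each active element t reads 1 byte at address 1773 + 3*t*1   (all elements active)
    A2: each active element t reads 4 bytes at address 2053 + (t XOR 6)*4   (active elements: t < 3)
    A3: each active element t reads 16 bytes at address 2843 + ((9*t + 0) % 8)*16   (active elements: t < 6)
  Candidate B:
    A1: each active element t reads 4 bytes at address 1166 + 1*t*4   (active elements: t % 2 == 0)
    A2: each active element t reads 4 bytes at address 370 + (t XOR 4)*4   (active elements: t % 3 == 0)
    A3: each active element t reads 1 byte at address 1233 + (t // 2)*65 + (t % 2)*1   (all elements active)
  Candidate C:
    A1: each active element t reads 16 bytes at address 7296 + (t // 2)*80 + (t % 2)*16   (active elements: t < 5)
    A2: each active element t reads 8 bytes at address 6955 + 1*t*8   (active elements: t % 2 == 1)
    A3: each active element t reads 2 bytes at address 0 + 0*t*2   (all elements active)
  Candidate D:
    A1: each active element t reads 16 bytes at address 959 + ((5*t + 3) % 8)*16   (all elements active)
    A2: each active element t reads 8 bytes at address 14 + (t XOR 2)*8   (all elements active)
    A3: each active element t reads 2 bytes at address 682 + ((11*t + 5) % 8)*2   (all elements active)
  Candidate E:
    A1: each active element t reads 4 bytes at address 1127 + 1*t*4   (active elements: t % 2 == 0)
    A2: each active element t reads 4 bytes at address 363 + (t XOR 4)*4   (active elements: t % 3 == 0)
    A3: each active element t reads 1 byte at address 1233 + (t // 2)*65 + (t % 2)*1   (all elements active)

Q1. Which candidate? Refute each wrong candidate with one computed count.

A: A2 gives 1 transaction, not 2
B: A1 gives 1 transaction, not 2
C: A1 gives 3 transactions, not 2
D: A1 gives 3 transactions, not 2
E: all counts match (2,2,4)

Answer: E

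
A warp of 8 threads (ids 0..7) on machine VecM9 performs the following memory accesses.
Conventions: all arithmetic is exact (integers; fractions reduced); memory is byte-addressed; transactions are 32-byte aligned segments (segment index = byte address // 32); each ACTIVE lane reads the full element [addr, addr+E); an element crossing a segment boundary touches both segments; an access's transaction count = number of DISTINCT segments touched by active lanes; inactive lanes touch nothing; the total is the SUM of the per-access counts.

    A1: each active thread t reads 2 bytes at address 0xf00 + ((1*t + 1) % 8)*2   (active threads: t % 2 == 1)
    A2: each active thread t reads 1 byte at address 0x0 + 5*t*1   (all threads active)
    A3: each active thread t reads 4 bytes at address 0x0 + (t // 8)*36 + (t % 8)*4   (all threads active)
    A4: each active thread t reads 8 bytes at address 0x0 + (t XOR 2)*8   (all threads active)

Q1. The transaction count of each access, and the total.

A1: 1 transaction
A2: 2 transactions
A3: 1 transaction
A4: 2 transactions

Answer: 1,2,1,2; total 6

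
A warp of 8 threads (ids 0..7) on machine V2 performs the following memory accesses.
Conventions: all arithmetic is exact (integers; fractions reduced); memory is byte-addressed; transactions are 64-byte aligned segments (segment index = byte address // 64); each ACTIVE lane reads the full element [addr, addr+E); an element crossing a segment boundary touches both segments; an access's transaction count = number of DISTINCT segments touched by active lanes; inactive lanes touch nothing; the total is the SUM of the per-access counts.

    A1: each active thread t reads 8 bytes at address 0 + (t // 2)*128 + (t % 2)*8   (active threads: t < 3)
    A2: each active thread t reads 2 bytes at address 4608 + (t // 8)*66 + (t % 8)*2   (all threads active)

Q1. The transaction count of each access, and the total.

A1: 2 transactions
A2: 1 transaction

Answer: 2,1; total 3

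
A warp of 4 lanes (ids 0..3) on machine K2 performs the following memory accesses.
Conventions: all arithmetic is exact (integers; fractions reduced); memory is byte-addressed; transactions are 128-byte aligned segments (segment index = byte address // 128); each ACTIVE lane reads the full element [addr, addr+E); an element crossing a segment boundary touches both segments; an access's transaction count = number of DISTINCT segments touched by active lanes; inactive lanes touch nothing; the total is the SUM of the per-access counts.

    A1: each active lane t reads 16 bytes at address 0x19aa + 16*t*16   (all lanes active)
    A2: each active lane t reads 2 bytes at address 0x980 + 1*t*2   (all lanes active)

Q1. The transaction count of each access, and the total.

A1: 4 transactions
A2: 1 transaction

Answer: 4,1; total 5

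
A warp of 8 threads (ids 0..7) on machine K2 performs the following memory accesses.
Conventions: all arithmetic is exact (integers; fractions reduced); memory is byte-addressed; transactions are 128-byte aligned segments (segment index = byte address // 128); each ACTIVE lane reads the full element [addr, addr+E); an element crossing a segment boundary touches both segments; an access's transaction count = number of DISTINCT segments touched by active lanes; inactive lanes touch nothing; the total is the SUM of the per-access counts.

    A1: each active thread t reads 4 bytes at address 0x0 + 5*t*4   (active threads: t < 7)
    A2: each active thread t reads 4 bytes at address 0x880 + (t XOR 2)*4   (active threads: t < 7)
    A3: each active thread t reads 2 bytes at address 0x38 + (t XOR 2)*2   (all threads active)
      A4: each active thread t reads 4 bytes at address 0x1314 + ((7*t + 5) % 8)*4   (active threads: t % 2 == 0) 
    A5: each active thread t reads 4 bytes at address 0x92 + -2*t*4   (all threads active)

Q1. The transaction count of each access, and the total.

A1: 1 transaction
A2: 1 transaction
A3: 1 transaction
A4: 1 transaction
A5: 2 transactions

Answer: 1,1,1,1,2; total 6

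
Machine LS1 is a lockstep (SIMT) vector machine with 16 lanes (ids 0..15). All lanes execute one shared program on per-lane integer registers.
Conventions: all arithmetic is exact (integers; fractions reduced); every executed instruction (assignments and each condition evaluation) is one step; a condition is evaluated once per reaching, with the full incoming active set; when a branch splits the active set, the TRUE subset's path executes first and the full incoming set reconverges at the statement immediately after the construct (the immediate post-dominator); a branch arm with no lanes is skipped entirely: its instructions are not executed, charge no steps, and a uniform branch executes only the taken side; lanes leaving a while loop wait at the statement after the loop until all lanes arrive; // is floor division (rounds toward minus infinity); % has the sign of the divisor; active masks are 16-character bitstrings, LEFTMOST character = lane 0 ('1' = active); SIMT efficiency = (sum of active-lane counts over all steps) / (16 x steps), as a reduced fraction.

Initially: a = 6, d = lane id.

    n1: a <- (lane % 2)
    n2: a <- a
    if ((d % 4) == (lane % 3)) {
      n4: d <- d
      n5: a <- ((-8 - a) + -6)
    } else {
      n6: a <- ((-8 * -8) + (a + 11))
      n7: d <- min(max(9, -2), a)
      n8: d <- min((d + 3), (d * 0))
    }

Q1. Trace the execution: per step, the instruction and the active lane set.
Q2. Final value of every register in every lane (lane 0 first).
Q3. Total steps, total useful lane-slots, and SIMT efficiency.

step 0: a <- (lane % 2)              1111111111111111
step 1: a <- a                       1111111111111111
step 2: eval ((d % 4) == (lane % 3)) 1111111111111111
step 3: d <- d                       1110000000001110
step 4: a <- ((-8 - a) + -6)         1110000000001110
step 5: a <- ((-8 * -8) + (a + 11))  0001111111110001
step 6: d <- min(max(9, -2), a)      0001111111110001
step 7: d <- min((d + 3), (d * 0))   0001111111110001

Answer: 8 steps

a: -14,-15,-14,76,75,76,75,76,75,76,75,76,-14,-15,-14,76
d: 0,1,2,0,0,0,0,0,0,0,0,0,12,13,14,0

steps = 8; useful = 90; efficiency = 90/128 = 45/64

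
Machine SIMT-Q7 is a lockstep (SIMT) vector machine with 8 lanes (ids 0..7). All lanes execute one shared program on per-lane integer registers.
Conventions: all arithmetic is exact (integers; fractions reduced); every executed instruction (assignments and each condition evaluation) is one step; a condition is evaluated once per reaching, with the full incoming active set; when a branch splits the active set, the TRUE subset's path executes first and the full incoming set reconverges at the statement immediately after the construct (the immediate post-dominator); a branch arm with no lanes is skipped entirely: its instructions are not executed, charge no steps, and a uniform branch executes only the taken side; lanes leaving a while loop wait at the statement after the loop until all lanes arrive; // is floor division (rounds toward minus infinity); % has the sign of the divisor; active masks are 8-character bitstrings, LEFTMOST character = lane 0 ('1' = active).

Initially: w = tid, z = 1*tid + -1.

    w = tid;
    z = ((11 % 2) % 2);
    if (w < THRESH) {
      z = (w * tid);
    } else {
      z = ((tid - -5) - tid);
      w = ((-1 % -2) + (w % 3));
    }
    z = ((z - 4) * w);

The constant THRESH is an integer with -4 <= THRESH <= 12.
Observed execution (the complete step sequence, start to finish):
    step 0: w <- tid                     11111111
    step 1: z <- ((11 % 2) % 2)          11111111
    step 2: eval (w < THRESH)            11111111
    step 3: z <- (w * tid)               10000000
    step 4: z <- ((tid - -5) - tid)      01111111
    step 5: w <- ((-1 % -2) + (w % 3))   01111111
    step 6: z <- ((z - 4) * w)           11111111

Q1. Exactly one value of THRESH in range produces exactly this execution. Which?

Answer: THRESH = 1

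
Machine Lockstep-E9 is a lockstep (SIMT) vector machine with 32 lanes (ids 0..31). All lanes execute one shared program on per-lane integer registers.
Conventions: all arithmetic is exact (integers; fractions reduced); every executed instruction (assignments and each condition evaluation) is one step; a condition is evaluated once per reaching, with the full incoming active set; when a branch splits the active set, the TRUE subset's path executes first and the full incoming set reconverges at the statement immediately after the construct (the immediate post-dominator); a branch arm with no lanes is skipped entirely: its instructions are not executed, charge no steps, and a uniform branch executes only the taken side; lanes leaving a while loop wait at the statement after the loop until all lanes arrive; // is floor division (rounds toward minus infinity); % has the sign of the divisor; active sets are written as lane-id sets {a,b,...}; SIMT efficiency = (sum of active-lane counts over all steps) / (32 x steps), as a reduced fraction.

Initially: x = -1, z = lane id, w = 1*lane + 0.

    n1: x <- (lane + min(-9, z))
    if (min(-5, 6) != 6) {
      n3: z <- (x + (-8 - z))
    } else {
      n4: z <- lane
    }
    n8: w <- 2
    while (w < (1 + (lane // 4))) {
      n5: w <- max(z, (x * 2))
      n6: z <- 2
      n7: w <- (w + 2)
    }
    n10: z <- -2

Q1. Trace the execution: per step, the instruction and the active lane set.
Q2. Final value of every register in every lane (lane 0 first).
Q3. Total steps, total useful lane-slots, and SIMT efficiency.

step 0: x <- (lane + min(-9, z))     {0,1,2,3,4,5,6,7,8,9,10,11,12,13,14,15,16,17,18,19,20,21,22,23,24,25,26,27,28,29,30,31}
step 1: eval (min(-5, 6) != 6)       {0,1,2,3,4,5,6,7,8,9,10,11,12,13,14,15,16,17,18,19,20,21,22,23,24,25,26,27,28,29,30,31}
step 2: z <- (x + (-8 - z))          {0,1,2,3,4,5,6,7,8,9,10,11,12,13,14,15,16,17,18,19,20,21,22,23,24,25,26,27,28,29,30,31}
step 3: w <- 2                       {0,1,2,3,4,5,6,7,8,9,10,11,12,13,14,15,16,17,18,19,20,21,22,23,24,25,26,27,28,29,30,31}
step 4: eval (w < (1 + (lane // 4))) {0,1,2,3,4,5,6,7,8,9,10,11,12,13,14,15,16,17,18,19,20,21,22,23,24,25,26,27,28,29,30,31}
step 5: w <- max(z, (x * 2))         {8,9,10,11,12,13,14,15,16,17,18,19,20,21,22,23,24,25,26,27,28,29,30,31}
step 6: z <- 2                       {8,9,10,11,12,13,14,15,16,17,18,19,20,21,22,23,24,25,26,27,28,29,30,31}
step 7: w <- (w + 2)                 {8,9,10,11,12,13,14,15,16,17,18,19,20,21,22,23,24,25,26,27,28,29,30,31}
step 8: eval (w < (1 + (lane // 4))) {8,9,10,11,12,13,14,15,16,17,18,19,20,21,22,23,24,25,26,27,28,29,30,31}
step 9: w <- max(z, (x * 2))         {8,9}
step 10: z <- 2                       {8,9}
step 11: w <- (w + 2)                 {8,9}
step 12: eval (w < (1 + (lane // 4))) {8,9}
step 13: z <- -2                      {0,1,2,3,4,5,6,7,8,9,10,11,12,13,14,15,16,17,18,19,20,21,22,23,24,25,26,27,28,29,30,31}

Answer: 14 steps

x: -9,-8,-7,-6,-5,-4,-3,-2,-1,0,1,2,3,4,5,6,7,8,9,10,11,12,13,14,15,16,17,18,19,20,21,22
z: -2,-2,-2,-2,-2,-2,-2,-2,-2,-2,-2,-2,-2,-2,-2,-2,-2,-2,-2,-2,-2,-2,-2,-2,-2,-2,-2,-2,-2,-2,-2,-2
w: 2,2,2,2,2,2,2,2,4,4,4,6,8,10,12,14,16,18,20,22,24,26,28,30,32,34,36,38,40,42,44,46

steps = 14; useful = 296; efficiency = 296/448 = 37/56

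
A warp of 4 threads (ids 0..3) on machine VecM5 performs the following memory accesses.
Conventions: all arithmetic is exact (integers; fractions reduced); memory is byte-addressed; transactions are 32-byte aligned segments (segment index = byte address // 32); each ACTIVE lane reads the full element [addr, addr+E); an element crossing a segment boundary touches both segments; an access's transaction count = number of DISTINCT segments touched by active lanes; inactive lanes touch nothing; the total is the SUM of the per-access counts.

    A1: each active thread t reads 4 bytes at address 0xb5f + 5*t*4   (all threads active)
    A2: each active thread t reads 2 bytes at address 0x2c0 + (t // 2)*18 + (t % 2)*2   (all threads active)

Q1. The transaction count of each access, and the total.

A1: 3 transactions
A2: 1 transaction

Answer: 3,1; total 4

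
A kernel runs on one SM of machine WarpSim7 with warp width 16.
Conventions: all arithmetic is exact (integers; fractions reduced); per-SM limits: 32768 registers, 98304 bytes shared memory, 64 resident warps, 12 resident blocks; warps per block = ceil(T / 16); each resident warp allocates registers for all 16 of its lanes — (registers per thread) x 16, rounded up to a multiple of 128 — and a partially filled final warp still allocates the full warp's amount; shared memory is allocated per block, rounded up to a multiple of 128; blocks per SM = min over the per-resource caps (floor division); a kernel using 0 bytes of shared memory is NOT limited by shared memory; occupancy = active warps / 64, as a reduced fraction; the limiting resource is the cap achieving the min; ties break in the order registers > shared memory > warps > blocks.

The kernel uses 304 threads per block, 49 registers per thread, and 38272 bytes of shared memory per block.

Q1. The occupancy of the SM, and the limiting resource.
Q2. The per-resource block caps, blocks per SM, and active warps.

Answer: occupancy 19/64, limited by registers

registers: 1 block
shared memory: 2 blocks
warps: 3 blocks
blocks: 12 blocks

Answer: 1 block, 19 active warps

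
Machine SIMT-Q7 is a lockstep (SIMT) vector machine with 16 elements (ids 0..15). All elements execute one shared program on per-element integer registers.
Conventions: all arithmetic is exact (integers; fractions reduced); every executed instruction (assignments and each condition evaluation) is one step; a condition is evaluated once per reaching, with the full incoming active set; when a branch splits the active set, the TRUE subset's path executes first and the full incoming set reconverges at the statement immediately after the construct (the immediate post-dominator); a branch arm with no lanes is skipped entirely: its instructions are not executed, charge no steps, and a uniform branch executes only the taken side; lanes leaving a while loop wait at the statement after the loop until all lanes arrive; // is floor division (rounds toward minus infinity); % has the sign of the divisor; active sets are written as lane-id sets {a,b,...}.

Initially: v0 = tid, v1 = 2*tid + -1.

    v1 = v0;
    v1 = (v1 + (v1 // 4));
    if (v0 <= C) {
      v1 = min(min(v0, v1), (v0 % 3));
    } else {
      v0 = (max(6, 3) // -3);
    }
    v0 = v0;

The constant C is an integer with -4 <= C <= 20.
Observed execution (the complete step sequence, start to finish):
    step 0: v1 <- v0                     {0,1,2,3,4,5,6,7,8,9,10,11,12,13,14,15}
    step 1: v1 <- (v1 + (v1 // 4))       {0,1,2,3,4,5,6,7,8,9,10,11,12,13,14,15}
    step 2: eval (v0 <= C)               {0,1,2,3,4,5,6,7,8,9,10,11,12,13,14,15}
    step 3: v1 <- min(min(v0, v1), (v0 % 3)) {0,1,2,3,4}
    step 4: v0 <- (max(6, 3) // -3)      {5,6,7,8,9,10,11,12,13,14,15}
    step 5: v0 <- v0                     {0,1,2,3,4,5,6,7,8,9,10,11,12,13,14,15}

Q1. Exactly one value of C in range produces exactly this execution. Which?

Answer: C = 4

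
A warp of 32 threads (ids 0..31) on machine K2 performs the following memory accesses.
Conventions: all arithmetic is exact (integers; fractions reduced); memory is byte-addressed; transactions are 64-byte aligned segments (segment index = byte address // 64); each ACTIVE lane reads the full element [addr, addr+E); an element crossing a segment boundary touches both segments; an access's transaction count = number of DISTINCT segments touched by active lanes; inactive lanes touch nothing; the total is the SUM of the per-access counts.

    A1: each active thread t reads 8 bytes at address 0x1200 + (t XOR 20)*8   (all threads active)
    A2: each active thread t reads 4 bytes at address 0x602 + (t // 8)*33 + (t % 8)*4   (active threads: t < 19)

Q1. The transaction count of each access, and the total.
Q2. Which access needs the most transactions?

A1: 4 transactions
A2: 2 transactions

Answer: 4,2; total 6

Answer: A1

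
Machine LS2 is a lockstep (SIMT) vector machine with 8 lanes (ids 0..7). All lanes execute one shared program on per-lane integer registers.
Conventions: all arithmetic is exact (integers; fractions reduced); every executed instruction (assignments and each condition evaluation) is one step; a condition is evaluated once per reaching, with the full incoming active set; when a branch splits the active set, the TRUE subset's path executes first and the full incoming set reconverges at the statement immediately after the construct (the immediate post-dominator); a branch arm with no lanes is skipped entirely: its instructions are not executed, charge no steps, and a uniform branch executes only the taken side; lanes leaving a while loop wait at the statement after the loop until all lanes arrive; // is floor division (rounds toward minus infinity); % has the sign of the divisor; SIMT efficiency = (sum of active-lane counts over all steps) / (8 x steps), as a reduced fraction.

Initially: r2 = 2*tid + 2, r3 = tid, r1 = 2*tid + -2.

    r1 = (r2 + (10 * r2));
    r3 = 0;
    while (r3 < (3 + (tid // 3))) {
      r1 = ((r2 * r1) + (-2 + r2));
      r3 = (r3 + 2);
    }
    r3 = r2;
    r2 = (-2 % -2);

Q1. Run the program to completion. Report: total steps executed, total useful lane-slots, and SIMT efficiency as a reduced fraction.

Answer: 14 steps, 94 useful, 47/56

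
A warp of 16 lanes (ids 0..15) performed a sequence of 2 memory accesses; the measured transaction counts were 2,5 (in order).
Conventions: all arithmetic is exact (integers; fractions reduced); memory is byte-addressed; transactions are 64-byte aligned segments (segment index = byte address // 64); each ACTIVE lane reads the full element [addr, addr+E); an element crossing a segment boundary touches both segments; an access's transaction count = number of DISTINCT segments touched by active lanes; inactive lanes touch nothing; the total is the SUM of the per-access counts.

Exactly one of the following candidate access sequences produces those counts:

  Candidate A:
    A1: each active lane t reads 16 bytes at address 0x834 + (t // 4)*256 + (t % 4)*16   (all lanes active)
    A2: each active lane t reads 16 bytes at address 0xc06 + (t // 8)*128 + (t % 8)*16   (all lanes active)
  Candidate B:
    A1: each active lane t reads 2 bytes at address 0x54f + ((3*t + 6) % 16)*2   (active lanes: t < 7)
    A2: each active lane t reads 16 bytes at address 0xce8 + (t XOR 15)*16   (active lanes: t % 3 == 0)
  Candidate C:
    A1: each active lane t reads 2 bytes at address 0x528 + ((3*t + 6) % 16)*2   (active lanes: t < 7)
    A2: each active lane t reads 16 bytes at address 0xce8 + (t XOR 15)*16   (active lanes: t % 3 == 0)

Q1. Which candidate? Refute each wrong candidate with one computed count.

A: A1 gives 8 transactions, not 2
B: A1 gives 1 transaction, not 2
C: all counts match (2,5)

Answer: C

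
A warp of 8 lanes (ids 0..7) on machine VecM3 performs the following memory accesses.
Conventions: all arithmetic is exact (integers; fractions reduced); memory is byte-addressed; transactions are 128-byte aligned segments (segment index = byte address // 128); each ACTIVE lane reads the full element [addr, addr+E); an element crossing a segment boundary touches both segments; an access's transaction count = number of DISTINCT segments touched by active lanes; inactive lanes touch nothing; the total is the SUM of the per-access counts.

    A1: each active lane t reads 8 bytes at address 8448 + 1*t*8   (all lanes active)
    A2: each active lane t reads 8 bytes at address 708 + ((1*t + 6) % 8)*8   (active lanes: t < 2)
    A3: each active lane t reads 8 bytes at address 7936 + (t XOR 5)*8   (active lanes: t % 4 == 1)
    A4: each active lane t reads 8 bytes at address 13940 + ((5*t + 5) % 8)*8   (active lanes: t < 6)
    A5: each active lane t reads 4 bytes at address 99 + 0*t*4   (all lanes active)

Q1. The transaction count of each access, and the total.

A1: 1 transaction
A2: 2 transactions
A3: 1 transaction
A4: 2 transactions
A5: 1 transaction

Answer: 1,2,1,2,1; total 7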